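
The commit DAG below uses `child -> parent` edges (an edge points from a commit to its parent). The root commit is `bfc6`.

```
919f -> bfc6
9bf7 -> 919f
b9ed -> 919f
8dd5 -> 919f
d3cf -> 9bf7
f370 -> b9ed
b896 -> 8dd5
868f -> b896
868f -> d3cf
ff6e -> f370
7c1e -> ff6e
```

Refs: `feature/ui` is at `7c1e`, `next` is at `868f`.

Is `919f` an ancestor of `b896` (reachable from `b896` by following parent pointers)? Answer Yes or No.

Ancestors of b896 (commits reachable by following parents): {8dd5, 919f, b896, bfc6}.
919f is in that set, so it is an ancestor of b896.

Yes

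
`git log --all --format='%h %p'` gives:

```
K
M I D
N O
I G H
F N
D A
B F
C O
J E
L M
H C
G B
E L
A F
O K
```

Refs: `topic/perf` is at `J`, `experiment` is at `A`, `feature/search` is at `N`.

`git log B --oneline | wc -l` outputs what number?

Walking parent pointers from B: reachable set = {B, F, K, N, O}.
That is 5 commits.

5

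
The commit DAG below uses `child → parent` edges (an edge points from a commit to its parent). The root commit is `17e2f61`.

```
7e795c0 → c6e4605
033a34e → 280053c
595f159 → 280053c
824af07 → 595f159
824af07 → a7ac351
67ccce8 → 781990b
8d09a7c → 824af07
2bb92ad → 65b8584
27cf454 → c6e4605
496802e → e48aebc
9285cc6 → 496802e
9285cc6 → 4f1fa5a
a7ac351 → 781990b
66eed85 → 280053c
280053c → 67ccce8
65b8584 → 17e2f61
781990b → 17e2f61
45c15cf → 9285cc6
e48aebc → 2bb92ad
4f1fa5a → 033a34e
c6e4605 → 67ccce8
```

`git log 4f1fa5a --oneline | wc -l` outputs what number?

Walking parent pointers from 4f1fa5a: reachable set = {033a34e, 17e2f61, 280053c, 4f1fa5a, 67ccce8, 781990b}.
That is 6 commits.

6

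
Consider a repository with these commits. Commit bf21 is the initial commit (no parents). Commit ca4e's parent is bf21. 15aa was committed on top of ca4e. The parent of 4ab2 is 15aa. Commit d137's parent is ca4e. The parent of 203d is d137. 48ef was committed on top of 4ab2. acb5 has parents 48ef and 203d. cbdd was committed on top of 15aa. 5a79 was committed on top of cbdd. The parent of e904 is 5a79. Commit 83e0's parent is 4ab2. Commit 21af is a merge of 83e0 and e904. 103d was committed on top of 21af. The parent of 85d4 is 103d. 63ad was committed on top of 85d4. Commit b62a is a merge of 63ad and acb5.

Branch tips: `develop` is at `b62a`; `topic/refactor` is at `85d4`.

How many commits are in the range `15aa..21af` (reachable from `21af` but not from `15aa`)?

6

Reachable from 21af: {15aa, 21af, 4ab2, 5a79, 83e0, bf21, ca4e, cbdd, e904}.
Reachable from 15aa: {15aa, bf21, ca4e}.
In 21af's history but not 15aa's: {21af, 4ab2, 5a79, 83e0, cbdd, e904} — 6 commits.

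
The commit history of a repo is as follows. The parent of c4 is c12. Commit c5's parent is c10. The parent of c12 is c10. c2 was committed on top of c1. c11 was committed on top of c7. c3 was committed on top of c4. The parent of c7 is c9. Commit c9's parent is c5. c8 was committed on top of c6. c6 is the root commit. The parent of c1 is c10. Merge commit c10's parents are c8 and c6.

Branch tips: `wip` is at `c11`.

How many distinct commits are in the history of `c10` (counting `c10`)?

Walking parent pointers from c10: reachable set = {c10, c6, c8}.
That is 3 commits.

3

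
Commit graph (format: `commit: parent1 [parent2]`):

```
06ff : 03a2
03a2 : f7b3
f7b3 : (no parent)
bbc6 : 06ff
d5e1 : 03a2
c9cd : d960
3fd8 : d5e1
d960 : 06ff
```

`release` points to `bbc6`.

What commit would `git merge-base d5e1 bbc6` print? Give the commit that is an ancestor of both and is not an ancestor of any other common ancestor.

03a2

Ancestors of d5e1: {03a2, d5e1, f7b3}.
Ancestors of bbc6: {03a2, 06ff, bbc6, f7b3}.
Common ancestors: {03a2, f7b3}.
Among these, 03a2 is not an ancestor of any other common ancestor — it is the merge base.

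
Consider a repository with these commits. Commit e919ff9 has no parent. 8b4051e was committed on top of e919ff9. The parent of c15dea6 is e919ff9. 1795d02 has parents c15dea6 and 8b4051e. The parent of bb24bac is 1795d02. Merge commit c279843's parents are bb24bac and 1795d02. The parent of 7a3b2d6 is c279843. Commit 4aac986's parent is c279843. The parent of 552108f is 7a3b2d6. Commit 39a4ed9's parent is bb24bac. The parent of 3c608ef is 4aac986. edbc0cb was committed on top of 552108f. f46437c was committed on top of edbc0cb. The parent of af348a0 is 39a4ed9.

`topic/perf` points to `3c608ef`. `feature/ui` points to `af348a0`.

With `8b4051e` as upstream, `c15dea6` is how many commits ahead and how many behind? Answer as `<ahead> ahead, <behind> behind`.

Reachable from c15dea6: {c15dea6, e919ff9}.
Reachable from 8b4051e: {8b4051e, e919ff9}.
Only in c15dea6's history (ahead): {c15dea6} — 1.
Only in 8b4051e's history (behind): {8b4051e} — 1.

1 ahead, 1 behind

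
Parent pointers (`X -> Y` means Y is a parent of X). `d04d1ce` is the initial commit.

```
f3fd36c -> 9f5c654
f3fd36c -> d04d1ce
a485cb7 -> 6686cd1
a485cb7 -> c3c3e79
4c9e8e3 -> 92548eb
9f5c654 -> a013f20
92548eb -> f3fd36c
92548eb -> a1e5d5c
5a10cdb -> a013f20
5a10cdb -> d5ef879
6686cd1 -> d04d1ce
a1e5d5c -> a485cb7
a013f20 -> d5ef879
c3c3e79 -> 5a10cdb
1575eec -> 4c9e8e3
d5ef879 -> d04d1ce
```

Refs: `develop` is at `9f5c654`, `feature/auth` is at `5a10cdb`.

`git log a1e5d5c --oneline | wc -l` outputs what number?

8

Walking parent pointers from a1e5d5c: reachable set = {5a10cdb, 6686cd1, a013f20, a1e5d5c, a485cb7, c3c3e79, d04d1ce, d5ef879}.
That is 8 commits.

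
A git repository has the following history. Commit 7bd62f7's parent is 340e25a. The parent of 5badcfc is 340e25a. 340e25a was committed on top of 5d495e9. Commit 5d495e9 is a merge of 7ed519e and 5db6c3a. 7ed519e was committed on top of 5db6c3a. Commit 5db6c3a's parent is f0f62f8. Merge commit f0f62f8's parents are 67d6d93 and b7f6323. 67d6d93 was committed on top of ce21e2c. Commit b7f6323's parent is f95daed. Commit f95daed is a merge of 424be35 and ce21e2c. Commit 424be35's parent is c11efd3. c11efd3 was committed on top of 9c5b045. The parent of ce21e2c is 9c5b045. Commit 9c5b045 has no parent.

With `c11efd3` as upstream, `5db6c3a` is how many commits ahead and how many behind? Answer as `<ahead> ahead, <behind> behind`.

7 ahead, 0 behind

Reachable from 5db6c3a: {424be35, 5db6c3a, 67d6d93, 9c5b045, b7f6323, c11efd3, ce21e2c, f0f62f8, f95daed}.
Reachable from c11efd3: {9c5b045, c11efd3}.
Only in 5db6c3a's history (ahead): {424be35, 5db6c3a, 67d6d93, b7f6323, ce21e2c, f0f62f8, f95daed} — 7.
Only in c11efd3's history (behind): {} — 0.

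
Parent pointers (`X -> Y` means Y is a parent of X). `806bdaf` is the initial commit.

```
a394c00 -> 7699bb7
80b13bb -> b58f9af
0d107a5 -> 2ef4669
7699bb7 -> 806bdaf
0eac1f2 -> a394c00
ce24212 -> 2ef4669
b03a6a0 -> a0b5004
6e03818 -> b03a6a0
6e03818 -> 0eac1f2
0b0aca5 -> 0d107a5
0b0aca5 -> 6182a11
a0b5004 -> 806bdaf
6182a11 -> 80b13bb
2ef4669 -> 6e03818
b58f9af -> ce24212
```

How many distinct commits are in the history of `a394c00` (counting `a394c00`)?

3

Walking parent pointers from a394c00: reachable set = {7699bb7, 806bdaf, a394c00}.
That is 3 commits.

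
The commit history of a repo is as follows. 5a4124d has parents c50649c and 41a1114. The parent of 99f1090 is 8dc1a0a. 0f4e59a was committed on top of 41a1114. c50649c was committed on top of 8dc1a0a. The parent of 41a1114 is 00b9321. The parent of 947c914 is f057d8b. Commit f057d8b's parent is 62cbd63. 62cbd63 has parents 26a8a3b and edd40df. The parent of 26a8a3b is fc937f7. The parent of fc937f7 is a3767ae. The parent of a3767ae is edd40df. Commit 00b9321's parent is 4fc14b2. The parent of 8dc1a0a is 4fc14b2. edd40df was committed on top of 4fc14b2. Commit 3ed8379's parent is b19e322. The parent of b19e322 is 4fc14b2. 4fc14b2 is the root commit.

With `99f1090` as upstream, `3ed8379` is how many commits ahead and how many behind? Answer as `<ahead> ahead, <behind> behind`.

Reachable from 3ed8379: {3ed8379, 4fc14b2, b19e322}.
Reachable from 99f1090: {4fc14b2, 8dc1a0a, 99f1090}.
Only in 3ed8379's history (ahead): {3ed8379, b19e322} — 2.
Only in 99f1090's history (behind): {8dc1a0a, 99f1090} — 2.

2 ahead, 2 behind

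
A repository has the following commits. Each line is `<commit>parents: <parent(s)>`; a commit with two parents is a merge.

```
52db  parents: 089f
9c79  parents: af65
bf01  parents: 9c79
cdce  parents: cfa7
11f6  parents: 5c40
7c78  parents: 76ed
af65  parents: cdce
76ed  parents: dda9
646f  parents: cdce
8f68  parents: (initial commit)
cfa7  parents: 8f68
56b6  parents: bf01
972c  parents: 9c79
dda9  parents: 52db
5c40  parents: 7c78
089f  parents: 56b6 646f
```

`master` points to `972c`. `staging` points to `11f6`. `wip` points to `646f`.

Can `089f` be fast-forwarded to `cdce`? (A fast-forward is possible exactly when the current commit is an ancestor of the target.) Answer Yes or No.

A fast-forward from 089f to cdce is possible iff 089f is an ancestor of cdce.
Ancestors of cdce: {8f68, cdce, cfa7}.
089f is not among them, so fast-forward is not possible.

No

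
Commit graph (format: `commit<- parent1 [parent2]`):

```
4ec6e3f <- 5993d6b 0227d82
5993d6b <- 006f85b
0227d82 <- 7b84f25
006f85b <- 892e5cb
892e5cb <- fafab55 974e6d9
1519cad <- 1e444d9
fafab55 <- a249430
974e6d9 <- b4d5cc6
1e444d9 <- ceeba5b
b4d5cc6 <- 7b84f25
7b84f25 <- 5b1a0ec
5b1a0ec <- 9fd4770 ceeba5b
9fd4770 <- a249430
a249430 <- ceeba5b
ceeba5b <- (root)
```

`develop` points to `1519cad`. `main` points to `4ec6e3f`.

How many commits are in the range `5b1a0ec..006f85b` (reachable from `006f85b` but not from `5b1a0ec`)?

Reachable from 006f85b: {006f85b, 5b1a0ec, 7b84f25, 892e5cb, 974e6d9, 9fd4770, a249430, b4d5cc6, ceeba5b, fafab55}.
Reachable from 5b1a0ec: {5b1a0ec, 9fd4770, a249430, ceeba5b}.
In 006f85b's history but not 5b1a0ec's: {006f85b, 7b84f25, 892e5cb, 974e6d9, b4d5cc6, fafab55} — 6 commits.

6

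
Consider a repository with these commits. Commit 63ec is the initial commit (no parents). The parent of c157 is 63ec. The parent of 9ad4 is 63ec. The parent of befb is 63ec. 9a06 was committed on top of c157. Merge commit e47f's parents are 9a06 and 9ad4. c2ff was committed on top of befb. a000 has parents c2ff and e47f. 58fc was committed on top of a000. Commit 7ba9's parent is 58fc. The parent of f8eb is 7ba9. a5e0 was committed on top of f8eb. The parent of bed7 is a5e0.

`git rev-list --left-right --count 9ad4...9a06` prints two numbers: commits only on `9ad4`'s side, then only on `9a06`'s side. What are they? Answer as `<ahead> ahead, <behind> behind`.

1 ahead, 2 behind

Reachable from 9ad4: {63ec, 9ad4}.
Reachable from 9a06: {63ec, 9a06, c157}.
Only in 9ad4's history (ahead): {9ad4} — 1.
Only in 9a06's history (behind): {9a06, c157} — 2.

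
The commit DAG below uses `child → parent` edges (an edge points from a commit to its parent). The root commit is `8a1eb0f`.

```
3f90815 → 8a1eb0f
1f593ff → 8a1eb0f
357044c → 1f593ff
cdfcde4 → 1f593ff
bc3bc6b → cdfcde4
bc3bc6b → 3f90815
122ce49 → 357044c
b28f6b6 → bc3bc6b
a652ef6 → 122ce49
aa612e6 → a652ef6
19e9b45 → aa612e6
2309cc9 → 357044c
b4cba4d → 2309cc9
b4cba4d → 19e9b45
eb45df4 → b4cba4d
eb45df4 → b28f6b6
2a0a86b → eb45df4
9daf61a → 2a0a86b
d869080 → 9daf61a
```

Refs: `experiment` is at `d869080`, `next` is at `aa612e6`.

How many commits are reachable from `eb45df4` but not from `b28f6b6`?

8

Reachable from eb45df4: {122ce49, 19e9b45, 1f593ff, 2309cc9, 357044c, 3f90815, 8a1eb0f, a652ef6, aa612e6, b28f6b6, b4cba4d, bc3bc6b, cdfcde4, eb45df4}.
Reachable from b28f6b6: {1f593ff, 3f90815, 8a1eb0f, b28f6b6, bc3bc6b, cdfcde4}.
In eb45df4's history but not b28f6b6's: {122ce49, 19e9b45, 2309cc9, 357044c, a652ef6, aa612e6, b4cba4d, eb45df4} — 8 commits.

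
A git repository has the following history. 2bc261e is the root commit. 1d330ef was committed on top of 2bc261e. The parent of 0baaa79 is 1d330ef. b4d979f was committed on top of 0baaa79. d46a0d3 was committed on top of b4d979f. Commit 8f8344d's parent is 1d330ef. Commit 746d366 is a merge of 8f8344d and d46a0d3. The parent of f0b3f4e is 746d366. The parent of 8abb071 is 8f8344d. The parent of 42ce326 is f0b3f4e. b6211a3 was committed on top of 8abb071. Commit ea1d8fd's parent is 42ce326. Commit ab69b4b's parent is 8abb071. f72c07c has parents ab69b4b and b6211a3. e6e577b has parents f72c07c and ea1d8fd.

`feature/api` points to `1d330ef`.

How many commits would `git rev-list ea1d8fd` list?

Walking parent pointers from ea1d8fd: reachable set = {0baaa79, 1d330ef, 2bc261e, 42ce326, 746d366, 8f8344d, b4d979f, d46a0d3, ea1d8fd, f0b3f4e}.
That is 10 commits.

10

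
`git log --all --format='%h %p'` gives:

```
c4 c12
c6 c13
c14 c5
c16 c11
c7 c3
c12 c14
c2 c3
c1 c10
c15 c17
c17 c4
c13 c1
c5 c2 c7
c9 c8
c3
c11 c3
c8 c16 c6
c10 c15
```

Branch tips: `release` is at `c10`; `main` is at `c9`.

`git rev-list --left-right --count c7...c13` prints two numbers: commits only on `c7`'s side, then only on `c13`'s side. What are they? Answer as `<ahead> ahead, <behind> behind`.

Reachable from c7: {c3, c7}.
Reachable from c13: {c1, c10, c12, c13, c14, c15, c17, c2, c3, c4, c5, c7}.
Only in c7's history (ahead): {} — 0.
Only in c13's history (behind): {c1, c10, c12, c13, c14, c15, c17, c2, c4, c5} — 10.

0 ahead, 10 behind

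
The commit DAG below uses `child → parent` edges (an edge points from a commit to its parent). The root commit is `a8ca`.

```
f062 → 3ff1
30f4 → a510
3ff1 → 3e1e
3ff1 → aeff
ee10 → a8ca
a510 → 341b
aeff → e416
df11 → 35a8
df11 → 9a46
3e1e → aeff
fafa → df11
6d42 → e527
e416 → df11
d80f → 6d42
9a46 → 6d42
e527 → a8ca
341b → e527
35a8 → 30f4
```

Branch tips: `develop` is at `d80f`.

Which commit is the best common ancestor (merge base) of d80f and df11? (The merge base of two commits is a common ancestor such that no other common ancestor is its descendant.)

Ancestors of d80f: {6d42, a8ca, d80f, e527}.
Ancestors of df11: {30f4, 341b, 35a8, 6d42, 9a46, a510, a8ca, df11, e527}.
Common ancestors: {6d42, a8ca, e527}.
Among these, 6d42 is not an ancestor of any other common ancestor — it is the merge base.

6d42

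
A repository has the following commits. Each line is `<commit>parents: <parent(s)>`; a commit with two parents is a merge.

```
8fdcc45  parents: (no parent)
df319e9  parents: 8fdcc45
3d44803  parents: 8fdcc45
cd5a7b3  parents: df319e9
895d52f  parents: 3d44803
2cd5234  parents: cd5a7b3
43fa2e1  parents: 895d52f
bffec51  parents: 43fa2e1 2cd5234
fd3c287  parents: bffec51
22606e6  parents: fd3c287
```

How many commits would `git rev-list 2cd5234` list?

Walking parent pointers from 2cd5234: reachable set = {2cd5234, 8fdcc45, cd5a7b3, df319e9}.
That is 4 commits.

4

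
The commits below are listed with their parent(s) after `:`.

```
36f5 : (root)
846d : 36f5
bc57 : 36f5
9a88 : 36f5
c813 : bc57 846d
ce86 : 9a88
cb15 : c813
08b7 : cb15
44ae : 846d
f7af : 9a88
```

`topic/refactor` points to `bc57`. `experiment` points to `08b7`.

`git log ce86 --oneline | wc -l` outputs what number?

Walking parent pointers from ce86: reachable set = {36f5, 9a88, ce86}.
That is 3 commits.

3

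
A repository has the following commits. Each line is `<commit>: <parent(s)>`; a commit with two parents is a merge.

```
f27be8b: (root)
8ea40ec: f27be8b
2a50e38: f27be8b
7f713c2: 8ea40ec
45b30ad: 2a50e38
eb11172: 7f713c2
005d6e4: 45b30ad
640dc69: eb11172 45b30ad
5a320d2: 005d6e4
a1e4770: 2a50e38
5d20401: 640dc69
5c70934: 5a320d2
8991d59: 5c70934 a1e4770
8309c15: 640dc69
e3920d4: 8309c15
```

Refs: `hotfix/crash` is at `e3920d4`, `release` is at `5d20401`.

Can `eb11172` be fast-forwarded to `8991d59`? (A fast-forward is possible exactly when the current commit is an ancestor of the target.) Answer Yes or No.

A fast-forward from eb11172 to 8991d59 is possible iff eb11172 is an ancestor of 8991d59.
Ancestors of 8991d59: {005d6e4, 2a50e38, 45b30ad, 5a320d2, 5c70934, 8991d59, a1e4770, f27be8b}.
eb11172 is not among them, so fast-forward is not possible.

No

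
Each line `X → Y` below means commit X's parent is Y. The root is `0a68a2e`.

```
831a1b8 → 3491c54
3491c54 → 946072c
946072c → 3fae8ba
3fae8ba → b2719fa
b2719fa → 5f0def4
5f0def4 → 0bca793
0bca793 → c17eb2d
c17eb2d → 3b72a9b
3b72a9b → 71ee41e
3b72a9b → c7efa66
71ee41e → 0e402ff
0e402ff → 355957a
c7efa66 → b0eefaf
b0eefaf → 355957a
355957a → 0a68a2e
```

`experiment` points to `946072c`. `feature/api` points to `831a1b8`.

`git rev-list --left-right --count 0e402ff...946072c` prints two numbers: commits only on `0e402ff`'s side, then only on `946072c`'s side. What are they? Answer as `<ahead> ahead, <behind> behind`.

0 ahead, 10 behind

Reachable from 0e402ff: {0a68a2e, 0e402ff, 355957a}.
Reachable from 946072c: {0a68a2e, 0bca793, 0e402ff, 355957a, 3b72a9b, 3fae8ba, 5f0def4, 71ee41e, 946072c, b0eefaf, b2719fa, c17eb2d, c7efa66}.
Only in 0e402ff's history (ahead): {} — 0.
Only in 946072c's history (behind): {0bca793, 3b72a9b, 3fae8ba, 5f0def4, 71ee41e, 946072c, b0eefaf, b2719fa, c17eb2d, c7efa66} — 10.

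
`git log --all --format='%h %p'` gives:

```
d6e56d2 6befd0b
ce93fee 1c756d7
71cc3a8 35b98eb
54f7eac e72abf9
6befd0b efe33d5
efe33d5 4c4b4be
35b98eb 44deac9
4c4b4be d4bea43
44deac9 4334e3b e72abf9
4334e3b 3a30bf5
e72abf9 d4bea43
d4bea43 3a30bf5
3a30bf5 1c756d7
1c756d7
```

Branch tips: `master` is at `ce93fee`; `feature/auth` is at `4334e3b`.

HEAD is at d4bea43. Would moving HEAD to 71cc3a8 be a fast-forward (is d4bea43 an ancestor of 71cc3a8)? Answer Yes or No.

A fast-forward from d4bea43 to 71cc3a8 is possible iff d4bea43 is an ancestor of 71cc3a8.
Ancestors of 71cc3a8: {1c756d7, 35b98eb, 3a30bf5, 4334e3b, 44deac9, 71cc3a8, d4bea43, e72abf9}.
d4bea43 is among them, so fast-forward is possible.

Yes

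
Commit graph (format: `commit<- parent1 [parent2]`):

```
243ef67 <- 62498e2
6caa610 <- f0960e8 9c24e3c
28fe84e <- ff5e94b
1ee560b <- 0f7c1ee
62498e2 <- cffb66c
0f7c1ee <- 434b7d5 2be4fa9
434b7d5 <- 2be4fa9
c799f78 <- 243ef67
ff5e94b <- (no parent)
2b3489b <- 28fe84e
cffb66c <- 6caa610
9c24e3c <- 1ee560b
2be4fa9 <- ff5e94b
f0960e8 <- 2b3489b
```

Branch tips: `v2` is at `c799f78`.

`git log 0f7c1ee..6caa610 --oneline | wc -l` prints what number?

Reachable from 6caa610: {0f7c1ee, 1ee560b, 28fe84e, 2b3489b, 2be4fa9, 434b7d5, 6caa610, 9c24e3c, f0960e8, ff5e94b}.
Reachable from 0f7c1ee: {0f7c1ee, 2be4fa9, 434b7d5, ff5e94b}.
In 6caa610's history but not 0f7c1ee's: {1ee560b, 28fe84e, 2b3489b, 6caa610, 9c24e3c, f0960e8} — 6 commits.

6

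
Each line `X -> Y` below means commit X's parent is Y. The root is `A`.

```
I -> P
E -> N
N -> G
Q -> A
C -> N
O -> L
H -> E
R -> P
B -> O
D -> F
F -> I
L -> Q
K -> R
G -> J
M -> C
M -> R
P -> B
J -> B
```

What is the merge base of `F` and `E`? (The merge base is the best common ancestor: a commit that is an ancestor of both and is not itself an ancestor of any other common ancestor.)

B

Ancestors of F: {A, B, F, I, L, O, P, Q}.
Ancestors of E: {A, B, E, G, J, L, N, O, Q}.
Common ancestors: {A, B, L, O, Q}.
Among these, B is not an ancestor of any other common ancestor — it is the merge base.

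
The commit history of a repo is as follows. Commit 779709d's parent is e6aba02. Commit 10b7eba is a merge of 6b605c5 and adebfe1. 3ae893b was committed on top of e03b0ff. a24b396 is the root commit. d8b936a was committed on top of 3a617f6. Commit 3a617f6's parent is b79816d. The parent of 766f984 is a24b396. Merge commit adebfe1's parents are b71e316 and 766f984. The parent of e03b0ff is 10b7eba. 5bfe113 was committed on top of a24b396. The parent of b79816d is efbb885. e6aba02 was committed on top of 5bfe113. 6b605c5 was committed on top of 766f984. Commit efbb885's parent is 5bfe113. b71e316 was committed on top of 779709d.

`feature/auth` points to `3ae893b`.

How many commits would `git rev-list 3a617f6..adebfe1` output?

Reachable from adebfe1: {5bfe113, 766f984, 779709d, a24b396, adebfe1, b71e316, e6aba02}.
Reachable from 3a617f6: {3a617f6, 5bfe113, a24b396, b79816d, efbb885}.
In adebfe1's history but not 3a617f6's: {766f984, 779709d, adebfe1, b71e316, e6aba02} — 5 commits.

5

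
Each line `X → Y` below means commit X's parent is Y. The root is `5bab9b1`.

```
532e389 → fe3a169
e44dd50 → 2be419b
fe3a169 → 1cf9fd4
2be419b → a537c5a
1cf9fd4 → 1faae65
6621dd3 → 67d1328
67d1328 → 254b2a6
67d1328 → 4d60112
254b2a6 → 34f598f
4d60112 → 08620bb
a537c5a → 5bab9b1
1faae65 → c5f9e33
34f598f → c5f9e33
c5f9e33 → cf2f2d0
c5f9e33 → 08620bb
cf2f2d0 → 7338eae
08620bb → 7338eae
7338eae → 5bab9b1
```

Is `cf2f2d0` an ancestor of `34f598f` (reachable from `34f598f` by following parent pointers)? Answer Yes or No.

Ancestors of 34f598f (commits reachable by following parents): {08620bb, 34f598f, 5bab9b1, 7338eae, c5f9e33, cf2f2d0}.
cf2f2d0 is in that set, so it is an ancestor of 34f598f.

Yes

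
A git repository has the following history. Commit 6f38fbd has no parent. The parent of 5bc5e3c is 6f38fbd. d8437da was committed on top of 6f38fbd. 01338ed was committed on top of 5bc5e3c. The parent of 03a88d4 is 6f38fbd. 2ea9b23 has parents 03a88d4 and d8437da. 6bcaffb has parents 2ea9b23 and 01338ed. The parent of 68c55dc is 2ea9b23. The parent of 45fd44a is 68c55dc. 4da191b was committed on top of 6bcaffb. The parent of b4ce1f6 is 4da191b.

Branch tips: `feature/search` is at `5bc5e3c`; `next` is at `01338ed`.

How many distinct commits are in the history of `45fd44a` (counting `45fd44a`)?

Walking parent pointers from 45fd44a: reachable set = {03a88d4, 2ea9b23, 45fd44a, 68c55dc, 6f38fbd, d8437da}.
That is 6 commits.

6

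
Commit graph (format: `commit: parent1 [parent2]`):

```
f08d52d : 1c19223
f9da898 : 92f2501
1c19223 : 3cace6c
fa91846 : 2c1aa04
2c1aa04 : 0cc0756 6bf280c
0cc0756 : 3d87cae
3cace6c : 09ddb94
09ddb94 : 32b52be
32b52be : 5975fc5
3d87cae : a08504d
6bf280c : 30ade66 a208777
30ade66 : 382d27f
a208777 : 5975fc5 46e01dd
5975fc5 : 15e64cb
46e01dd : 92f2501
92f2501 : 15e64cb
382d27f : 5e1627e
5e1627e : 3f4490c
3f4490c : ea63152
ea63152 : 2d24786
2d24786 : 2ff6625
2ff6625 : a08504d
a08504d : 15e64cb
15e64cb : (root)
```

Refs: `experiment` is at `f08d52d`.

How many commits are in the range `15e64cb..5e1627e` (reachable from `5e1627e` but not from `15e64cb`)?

Reachable from 5e1627e: {15e64cb, 2d24786, 2ff6625, 3f4490c, 5e1627e, a08504d, ea63152}.
Reachable from 15e64cb: {15e64cb}.
In 5e1627e's history but not 15e64cb's: {2d24786, 2ff6625, 3f4490c, 5e1627e, a08504d, ea63152} — 6 commits.

6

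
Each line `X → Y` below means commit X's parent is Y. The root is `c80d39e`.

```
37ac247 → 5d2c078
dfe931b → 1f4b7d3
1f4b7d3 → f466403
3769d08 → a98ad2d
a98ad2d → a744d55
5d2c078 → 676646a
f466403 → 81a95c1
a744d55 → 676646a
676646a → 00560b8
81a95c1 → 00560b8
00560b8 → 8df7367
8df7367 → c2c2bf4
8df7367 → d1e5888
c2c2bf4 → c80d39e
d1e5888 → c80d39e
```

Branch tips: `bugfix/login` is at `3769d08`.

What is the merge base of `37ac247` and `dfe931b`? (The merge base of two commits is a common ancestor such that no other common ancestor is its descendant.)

00560b8

Ancestors of 37ac247: {00560b8, 37ac247, 5d2c078, 676646a, 8df7367, c2c2bf4, c80d39e, d1e5888}.
Ancestors of dfe931b: {00560b8, 1f4b7d3, 81a95c1, 8df7367, c2c2bf4, c80d39e, d1e5888, dfe931b, f466403}.
Common ancestors: {00560b8, 8df7367, c2c2bf4, c80d39e, d1e5888}.
Among these, 00560b8 is not an ancestor of any other common ancestor — it is the merge base.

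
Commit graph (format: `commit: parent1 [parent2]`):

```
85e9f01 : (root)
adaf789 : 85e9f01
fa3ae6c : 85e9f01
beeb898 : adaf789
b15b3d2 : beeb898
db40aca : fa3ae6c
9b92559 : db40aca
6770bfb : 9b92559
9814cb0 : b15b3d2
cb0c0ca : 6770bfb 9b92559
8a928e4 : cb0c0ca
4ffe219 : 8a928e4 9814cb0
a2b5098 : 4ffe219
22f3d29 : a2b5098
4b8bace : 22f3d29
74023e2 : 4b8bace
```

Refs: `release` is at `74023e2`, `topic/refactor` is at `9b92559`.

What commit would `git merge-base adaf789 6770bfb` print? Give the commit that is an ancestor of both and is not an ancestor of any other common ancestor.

Ancestors of adaf789: {85e9f01, adaf789}.
Ancestors of 6770bfb: {6770bfb, 85e9f01, 9b92559, db40aca, fa3ae6c}.
Common ancestors: {85e9f01}.
The only common ancestor is 85e9f01, so it is the merge base.

85e9f01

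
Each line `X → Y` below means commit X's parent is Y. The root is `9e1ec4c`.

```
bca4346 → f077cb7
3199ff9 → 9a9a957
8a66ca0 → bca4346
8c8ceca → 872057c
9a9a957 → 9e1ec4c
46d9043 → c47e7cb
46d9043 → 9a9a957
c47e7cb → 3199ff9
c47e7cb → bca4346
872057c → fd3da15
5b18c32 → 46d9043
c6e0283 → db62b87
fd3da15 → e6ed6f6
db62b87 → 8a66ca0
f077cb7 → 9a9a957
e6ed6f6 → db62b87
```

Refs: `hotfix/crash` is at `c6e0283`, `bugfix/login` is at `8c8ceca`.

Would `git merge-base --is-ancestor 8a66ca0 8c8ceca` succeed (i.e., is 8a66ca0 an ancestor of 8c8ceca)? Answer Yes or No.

Yes

Ancestors of 8c8ceca (commits reachable by following parents): {872057c, 8a66ca0, 8c8ceca, 9a9a957, 9e1ec4c, bca4346, db62b87, e6ed6f6, f077cb7, fd3da15}.
8a66ca0 is in that set, so it is an ancestor of 8c8ceca.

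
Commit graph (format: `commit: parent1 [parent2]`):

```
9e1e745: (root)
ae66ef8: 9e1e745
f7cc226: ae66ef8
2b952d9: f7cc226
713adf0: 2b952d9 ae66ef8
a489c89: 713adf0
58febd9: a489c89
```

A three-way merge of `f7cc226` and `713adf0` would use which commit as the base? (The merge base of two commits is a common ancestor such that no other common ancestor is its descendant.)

Ancestors of f7cc226: {9e1e745, ae66ef8, f7cc226}.
Ancestors of 713adf0: {2b952d9, 713adf0, 9e1e745, ae66ef8, f7cc226}.
Common ancestors: {9e1e745, ae66ef8, f7cc226}.
Among these, f7cc226 is not an ancestor of any other common ancestor — it is the merge base.

f7cc226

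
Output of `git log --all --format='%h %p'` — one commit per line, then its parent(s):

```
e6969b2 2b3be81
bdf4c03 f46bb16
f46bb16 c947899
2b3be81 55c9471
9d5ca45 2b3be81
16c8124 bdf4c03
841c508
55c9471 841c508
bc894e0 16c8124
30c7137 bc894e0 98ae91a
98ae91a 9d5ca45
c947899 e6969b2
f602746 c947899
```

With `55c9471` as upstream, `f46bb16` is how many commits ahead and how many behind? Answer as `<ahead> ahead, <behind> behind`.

4 ahead, 0 behind

Reachable from f46bb16: {2b3be81, 55c9471, 841c508, c947899, e6969b2, f46bb16}.
Reachable from 55c9471: {55c9471, 841c508}.
Only in f46bb16's history (ahead): {2b3be81, c947899, e6969b2, f46bb16} — 4.
Only in 55c9471's history (behind): {} — 0.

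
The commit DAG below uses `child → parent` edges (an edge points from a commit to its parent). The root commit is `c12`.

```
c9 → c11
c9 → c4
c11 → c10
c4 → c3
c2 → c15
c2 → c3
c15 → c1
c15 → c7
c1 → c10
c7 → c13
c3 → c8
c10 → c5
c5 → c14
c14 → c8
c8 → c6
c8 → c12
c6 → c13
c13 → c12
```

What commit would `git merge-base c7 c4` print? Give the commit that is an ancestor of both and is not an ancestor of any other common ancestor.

Ancestors of c7: {c12, c13, c7}.
Ancestors of c4: {c12, c13, c3, c4, c6, c8}.
Common ancestors: {c12, c13}.
Among these, c13 is not an ancestor of any other common ancestor — it is the merge base.

c13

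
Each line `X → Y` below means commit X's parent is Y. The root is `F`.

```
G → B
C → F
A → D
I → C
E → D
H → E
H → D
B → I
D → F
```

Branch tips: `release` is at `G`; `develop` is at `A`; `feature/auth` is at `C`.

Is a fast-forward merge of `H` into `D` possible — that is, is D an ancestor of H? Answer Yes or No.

A fast-forward from D to H is possible iff D is an ancestor of H.
Ancestors of H: {D, E, F, H}.
D is among them, so fast-forward is possible.

Yes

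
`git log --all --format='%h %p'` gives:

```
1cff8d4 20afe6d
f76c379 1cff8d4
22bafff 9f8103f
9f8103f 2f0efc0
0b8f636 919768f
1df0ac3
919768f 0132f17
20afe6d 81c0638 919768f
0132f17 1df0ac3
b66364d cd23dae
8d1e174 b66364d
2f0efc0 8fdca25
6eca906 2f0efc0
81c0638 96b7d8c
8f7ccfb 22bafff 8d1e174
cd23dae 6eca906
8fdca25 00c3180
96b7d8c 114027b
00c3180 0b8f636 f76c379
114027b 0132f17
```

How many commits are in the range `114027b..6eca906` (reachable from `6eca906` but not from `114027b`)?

Reachable from 6eca906: {00c3180, 0132f17, 0b8f636, 114027b, 1cff8d4, 1df0ac3, 20afe6d, 2f0efc0, 6eca906, 81c0638, 8fdca25, 919768f, 96b7d8c, f76c379}.
Reachable from 114027b: {0132f17, 114027b, 1df0ac3}.
In 6eca906's history but not 114027b's: {00c3180, 0b8f636, 1cff8d4, 20afe6d, 2f0efc0, 6eca906, 81c0638, 8fdca25, 919768f, 96b7d8c, f76c379} — 11 commits.

11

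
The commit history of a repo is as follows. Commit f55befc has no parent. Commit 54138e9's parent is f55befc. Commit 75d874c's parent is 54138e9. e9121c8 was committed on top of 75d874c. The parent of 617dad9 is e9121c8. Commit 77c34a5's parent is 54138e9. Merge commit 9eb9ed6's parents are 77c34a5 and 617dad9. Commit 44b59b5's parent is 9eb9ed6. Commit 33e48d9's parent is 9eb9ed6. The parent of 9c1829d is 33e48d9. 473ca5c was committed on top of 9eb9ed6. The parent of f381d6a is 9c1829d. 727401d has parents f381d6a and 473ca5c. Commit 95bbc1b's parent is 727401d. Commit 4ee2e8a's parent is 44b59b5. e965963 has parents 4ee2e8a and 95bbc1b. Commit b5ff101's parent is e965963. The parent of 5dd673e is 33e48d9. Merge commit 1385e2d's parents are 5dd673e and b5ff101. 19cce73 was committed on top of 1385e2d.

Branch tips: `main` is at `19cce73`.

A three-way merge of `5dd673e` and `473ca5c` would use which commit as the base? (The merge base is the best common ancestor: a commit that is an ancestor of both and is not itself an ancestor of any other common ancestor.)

9eb9ed6

Ancestors of 5dd673e: {33e48d9, 54138e9, 5dd673e, 617dad9, 75d874c, 77c34a5, 9eb9ed6, e9121c8, f55befc}.
Ancestors of 473ca5c: {473ca5c, 54138e9, 617dad9, 75d874c, 77c34a5, 9eb9ed6, e9121c8, f55befc}.
Common ancestors: {54138e9, 617dad9, 75d874c, 77c34a5, 9eb9ed6, e9121c8, f55befc}.
Among these, 9eb9ed6 is not an ancestor of any other common ancestor — it is the merge base.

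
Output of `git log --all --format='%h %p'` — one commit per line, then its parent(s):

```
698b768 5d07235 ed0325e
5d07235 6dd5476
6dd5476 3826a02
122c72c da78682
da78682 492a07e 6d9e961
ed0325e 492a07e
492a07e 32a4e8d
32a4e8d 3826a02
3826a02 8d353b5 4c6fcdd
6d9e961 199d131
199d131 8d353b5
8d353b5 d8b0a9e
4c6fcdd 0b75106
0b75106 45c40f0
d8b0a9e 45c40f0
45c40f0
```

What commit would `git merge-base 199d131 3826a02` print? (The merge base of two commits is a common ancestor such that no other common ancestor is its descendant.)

8d353b5

Ancestors of 199d131: {199d131, 45c40f0, 8d353b5, d8b0a9e}.
Ancestors of 3826a02: {0b75106, 3826a02, 45c40f0, 4c6fcdd, 8d353b5, d8b0a9e}.
Common ancestors: {45c40f0, 8d353b5, d8b0a9e}.
Among these, 8d353b5 is not an ancestor of any other common ancestor — it is the merge base.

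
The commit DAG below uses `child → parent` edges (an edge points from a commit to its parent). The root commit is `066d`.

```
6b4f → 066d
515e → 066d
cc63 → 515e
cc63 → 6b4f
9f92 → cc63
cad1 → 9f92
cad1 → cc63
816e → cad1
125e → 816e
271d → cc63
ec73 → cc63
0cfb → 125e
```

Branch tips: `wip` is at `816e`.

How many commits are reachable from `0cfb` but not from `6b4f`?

7

Reachable from 0cfb: {066d, 0cfb, 125e, 515e, 6b4f, 816e, 9f92, cad1, cc63}.
Reachable from 6b4f: {066d, 6b4f}.
In 0cfb's history but not 6b4f's: {0cfb, 125e, 515e, 816e, 9f92, cad1, cc63} — 7 commits.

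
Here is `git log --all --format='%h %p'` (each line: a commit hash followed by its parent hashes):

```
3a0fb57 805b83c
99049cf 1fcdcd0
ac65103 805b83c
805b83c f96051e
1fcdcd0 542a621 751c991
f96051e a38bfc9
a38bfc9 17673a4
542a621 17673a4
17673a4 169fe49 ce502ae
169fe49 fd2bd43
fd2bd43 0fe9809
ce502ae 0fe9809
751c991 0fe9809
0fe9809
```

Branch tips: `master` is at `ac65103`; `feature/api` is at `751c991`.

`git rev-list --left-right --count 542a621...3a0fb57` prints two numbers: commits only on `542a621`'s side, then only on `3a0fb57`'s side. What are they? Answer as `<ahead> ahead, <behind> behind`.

Reachable from 542a621: {0fe9809, 169fe49, 17673a4, 542a621, ce502ae, fd2bd43}.
Reachable from 3a0fb57: {0fe9809, 169fe49, 17673a4, 3a0fb57, 805b83c, a38bfc9, ce502ae, f96051e, fd2bd43}.
Only in 542a621's history (ahead): {542a621} — 1.
Only in 3a0fb57's history (behind): {3a0fb57, 805b83c, a38bfc9, f96051e} — 4.

1 ahead, 4 behind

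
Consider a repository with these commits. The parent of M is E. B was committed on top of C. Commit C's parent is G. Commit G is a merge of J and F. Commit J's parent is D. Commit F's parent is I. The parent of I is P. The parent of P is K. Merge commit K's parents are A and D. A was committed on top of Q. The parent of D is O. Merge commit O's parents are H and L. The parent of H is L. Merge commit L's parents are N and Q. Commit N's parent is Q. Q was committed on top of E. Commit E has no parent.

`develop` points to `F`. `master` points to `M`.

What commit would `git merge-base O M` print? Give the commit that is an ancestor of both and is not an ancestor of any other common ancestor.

E

Ancestors of O: {E, H, L, N, O, Q}.
Ancestors of M: {E, M}.
Common ancestors: {E}.
The only common ancestor is E, so it is the merge base.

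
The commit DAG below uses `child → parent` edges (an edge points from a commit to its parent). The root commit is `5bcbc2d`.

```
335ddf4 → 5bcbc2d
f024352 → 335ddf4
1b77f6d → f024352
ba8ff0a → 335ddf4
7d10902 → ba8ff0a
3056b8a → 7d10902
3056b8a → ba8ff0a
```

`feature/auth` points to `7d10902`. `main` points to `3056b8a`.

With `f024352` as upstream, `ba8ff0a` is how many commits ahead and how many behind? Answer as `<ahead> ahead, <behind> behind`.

1 ahead, 1 behind

Reachable from ba8ff0a: {335ddf4, 5bcbc2d, ba8ff0a}.
Reachable from f024352: {335ddf4, 5bcbc2d, f024352}.
Only in ba8ff0a's history (ahead): {ba8ff0a} — 1.
Only in f024352's history (behind): {f024352} — 1.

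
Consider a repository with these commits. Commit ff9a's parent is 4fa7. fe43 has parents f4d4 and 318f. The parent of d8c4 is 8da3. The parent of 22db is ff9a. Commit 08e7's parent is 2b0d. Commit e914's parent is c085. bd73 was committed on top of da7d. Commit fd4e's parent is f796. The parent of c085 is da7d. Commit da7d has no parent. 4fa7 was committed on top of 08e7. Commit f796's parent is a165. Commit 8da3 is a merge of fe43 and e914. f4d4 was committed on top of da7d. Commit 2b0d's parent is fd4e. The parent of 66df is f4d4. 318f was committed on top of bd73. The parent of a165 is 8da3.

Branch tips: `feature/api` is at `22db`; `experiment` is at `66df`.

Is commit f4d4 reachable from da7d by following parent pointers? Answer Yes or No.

Ancestors of da7d: {da7d}.
f4d4 is not in that set, so it is not an ancestor of da7d.

No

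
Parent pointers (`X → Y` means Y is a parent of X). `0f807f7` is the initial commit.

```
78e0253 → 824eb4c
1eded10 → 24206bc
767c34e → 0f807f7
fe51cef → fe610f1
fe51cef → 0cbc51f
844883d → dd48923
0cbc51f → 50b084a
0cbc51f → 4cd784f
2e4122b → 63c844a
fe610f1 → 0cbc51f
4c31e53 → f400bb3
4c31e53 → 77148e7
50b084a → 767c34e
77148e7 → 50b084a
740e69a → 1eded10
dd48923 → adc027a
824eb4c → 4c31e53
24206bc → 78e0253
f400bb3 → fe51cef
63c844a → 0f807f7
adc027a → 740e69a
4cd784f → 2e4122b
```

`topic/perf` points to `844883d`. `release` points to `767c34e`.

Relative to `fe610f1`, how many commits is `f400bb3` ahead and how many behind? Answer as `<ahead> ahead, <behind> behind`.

Reachable from f400bb3: {0cbc51f, 0f807f7, 2e4122b, 4cd784f, 50b084a, 63c844a, 767c34e, f400bb3, fe51cef, fe610f1}.
Reachable from fe610f1: {0cbc51f, 0f807f7, 2e4122b, 4cd784f, 50b084a, 63c844a, 767c34e, fe610f1}.
Only in f400bb3's history (ahead): {f400bb3, fe51cef} — 2.
Only in fe610f1's history (behind): {} — 0.

2 ahead, 0 behind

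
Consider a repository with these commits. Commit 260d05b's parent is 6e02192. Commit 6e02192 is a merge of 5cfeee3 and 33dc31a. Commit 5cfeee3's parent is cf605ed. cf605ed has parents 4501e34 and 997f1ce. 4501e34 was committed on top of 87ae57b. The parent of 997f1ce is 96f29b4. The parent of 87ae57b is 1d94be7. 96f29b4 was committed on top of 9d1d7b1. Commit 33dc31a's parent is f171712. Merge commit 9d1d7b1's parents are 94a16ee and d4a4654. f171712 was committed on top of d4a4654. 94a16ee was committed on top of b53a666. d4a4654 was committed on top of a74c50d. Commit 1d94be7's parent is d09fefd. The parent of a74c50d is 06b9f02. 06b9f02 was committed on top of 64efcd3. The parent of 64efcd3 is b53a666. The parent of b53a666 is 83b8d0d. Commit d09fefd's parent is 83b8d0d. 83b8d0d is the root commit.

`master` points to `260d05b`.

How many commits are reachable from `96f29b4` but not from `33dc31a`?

3

Reachable from 96f29b4: {06b9f02, 64efcd3, 83b8d0d, 94a16ee, 96f29b4, 9d1d7b1, a74c50d, b53a666, d4a4654}.
Reachable from 33dc31a: {06b9f02, 33dc31a, 64efcd3, 83b8d0d, a74c50d, b53a666, d4a4654, f171712}.
In 96f29b4's history but not 33dc31a's: {94a16ee, 96f29b4, 9d1d7b1} — 3 commits.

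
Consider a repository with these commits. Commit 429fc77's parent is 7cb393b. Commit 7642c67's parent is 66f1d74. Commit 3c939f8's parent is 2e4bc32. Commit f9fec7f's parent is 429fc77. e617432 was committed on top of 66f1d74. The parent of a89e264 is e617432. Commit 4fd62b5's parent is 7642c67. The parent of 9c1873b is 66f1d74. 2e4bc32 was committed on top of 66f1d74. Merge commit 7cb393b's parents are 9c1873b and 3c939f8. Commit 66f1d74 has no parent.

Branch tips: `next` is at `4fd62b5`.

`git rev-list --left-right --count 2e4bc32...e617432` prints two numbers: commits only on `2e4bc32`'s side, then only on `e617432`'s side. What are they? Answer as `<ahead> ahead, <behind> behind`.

Reachable from 2e4bc32: {2e4bc32, 66f1d74}.
Reachable from e617432: {66f1d74, e617432}.
Only in 2e4bc32's history (ahead): {2e4bc32} — 1.
Only in e617432's history (behind): {e617432} — 1.

1 ahead, 1 behind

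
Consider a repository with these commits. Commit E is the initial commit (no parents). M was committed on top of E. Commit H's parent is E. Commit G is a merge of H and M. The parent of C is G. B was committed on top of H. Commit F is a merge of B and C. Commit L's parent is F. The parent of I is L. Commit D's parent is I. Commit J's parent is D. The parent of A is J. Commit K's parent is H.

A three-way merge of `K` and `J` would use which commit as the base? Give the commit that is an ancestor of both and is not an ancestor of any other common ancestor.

Ancestors of K: {E, H, K}.
Ancestors of J: {B, C, D, E, F, G, H, I, J, L, M}.
Common ancestors: {E, H}.
Among these, H is not an ancestor of any other common ancestor — it is the merge base.

H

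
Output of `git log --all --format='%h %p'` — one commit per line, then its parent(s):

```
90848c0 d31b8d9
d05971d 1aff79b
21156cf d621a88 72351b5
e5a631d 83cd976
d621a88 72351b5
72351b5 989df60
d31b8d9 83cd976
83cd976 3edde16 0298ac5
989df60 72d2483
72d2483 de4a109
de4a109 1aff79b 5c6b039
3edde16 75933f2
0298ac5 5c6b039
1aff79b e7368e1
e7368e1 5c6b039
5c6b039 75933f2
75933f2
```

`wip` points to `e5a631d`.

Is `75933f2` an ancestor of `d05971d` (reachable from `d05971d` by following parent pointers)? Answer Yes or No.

Ancestors of d05971d (commits reachable by following parents): {1aff79b, 5c6b039, 75933f2, d05971d, e7368e1}.
75933f2 is in that set, so it is an ancestor of d05971d.

Yes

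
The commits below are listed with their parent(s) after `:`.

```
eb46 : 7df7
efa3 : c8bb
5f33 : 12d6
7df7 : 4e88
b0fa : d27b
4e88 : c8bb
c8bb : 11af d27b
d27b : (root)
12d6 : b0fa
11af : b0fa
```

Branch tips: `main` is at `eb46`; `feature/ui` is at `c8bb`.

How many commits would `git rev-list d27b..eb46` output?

6

Reachable from eb46: {11af, 4e88, 7df7, b0fa, c8bb, d27b, eb46}.
Reachable from d27b: {d27b}.
In eb46's history but not d27b's: {11af, 4e88, 7df7, b0fa, c8bb, eb46} — 6 commits.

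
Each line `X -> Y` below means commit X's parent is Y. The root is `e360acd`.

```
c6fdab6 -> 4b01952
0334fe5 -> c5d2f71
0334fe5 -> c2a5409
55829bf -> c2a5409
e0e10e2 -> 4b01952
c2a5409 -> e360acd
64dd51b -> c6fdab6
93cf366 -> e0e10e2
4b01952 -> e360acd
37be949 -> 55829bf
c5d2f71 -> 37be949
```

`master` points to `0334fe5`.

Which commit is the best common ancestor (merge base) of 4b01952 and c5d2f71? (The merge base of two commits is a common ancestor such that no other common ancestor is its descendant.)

Ancestors of 4b01952: {4b01952, e360acd}.
Ancestors of c5d2f71: {37be949, 55829bf, c2a5409, c5d2f71, e360acd}.
Common ancestors: {e360acd}.
The only common ancestor is e360acd, so it is the merge base.

e360acd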